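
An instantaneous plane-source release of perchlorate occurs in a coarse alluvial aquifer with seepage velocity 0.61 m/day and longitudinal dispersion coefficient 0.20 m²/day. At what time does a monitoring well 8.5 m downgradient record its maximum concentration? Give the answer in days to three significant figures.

13.4 days

For the 1D instantaneous-source solution, setting ∂C/∂t = 0 at fixed x gives v²t² + 2Dt − x² = 0, so t = (√(D² + v²x²) − D)/v².
√(D² + v²x²) = √(0.20² + 0.61² × 8.5²) = 5.189; v² = 0.3721.
t = (5.189 − 0.20)/0.3721 = 13.4 days (vs. the pure-advection estimate x/v = 13.9 d).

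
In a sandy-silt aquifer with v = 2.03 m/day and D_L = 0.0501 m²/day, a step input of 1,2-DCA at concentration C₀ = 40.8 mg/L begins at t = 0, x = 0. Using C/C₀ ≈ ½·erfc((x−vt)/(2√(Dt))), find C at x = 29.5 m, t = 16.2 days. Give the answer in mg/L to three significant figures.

For a continuous step input, C/C₀ ≈ ½·erfc((x−vt)/(2√(Dt))).
vt = 2.03 × 16.2 = 32.886 m and 2√(Dt) = 2√(0.0501 × 16.2) = 1.802 m.
Argument (x−vt)/(2√(Dt)) = (29.5 − 32.886)/1.802 = -1.879; ½·erfc(-1.879) = 0.9961.
C = 40.8 × 0.9961 = 40.6 mg/L.

40.6 mg/L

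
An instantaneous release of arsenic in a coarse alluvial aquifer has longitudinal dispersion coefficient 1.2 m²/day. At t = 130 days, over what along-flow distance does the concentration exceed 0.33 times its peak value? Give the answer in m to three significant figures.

The plume is Gaussian with σ = √(2Dt) = √(2 × 1.2 × 130) = 17.66 m.
C/C_peak = exp(−Δx²/(2σ²)) = 0.33 ⇒ Δx = σ·√(−2 ln 0.33) = 17.66 × 1.489 = 26.30 m.
Width = 2Δx = 52.6 m.

52.6 m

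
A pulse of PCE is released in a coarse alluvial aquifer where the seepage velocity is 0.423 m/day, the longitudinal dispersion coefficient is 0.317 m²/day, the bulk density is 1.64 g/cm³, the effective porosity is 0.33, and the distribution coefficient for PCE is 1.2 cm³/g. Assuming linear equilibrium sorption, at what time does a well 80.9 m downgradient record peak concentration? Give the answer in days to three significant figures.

1320 days

Retardation factor R = 1 + ρ_b·K_d/n = 1 + 1.64 × 1.2/0.33 = 6.964.
Sorption retards both mechanisms: v_R = v/R = 0.06074 m/day, D_R = D/R = 0.04552 m²/day.
Peak time from v_R²t² + 2D_R t − x² = 0: t = (√(D_R² + v_R²x²) − D_R)/v_R².
√(D_R² + v_R²x²) = √(0.04552² + 0.06074² × 80.9²) = 4.914; v_R² = 0.003689.
t = (4.914 − 0.04552)/0.003689 = 1320 days.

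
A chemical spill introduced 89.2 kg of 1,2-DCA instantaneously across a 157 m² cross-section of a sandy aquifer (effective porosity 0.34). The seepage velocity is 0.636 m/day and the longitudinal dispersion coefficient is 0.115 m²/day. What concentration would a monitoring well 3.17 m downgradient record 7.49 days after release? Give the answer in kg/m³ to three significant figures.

For an instantaneous plane source, C(x,t) = M/(n_e·A·√(4πDt)) · exp(−(x−vt)²/(4Dt)), with n_e·A the pore (flow) area.
Plume center vt = 0.636 × 7.49 = 4.76364 m, so the well at 3.17 m is 1.59364 m upgradient of the peak.
√(4πDt) = 3.290 m, giving peak height M/(n_e·A·√(4πDt)) = 89.2/(0.34 × 157 × 3.290) = 0.5079 kg/m³.
(x−vt)²/(4Dt) = (-1.59364)²/(4 × 0.115 × 7.49) = 0.7371; exp(−0.7371) = 0.4785.
C = 0.5079 × 0.4785 = 0.243 kg/m³.

0.243 kg/m³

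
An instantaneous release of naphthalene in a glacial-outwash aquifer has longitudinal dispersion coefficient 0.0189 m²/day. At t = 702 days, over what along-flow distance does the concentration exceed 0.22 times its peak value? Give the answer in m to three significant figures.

The plume is Gaussian with σ = √(2Dt) = √(2 × 0.0189 × 702) = 5.151 m.
C/C_peak = exp(−Δx²/(2σ²)) = 0.22 ⇒ Δx = σ·√(−2 ln 0.22) = 5.151 × 1.740 = 8.963 m.
Width = 2Δx = 17.9 m.

17.9 m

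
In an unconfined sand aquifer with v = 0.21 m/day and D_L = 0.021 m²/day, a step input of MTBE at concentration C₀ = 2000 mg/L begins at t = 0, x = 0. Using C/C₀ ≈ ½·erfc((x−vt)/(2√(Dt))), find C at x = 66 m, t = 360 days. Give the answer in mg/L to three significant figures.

1990 mg/L

For a continuous step input, C/C₀ ≈ ½·erfc((x−vt)/(2√(Dt))).
vt = 0.21 × 360 = 75.6 m and 2√(Dt) = 2√(0.021 × 360) = 5.499 m.
Argument (x−vt)/(2√(Dt)) = (66 − 75.6)/5.499 = -1.746; ½·erfc(-1.746) = 0.9932.
C = 2000 × 0.9932 = 1990 mg/L.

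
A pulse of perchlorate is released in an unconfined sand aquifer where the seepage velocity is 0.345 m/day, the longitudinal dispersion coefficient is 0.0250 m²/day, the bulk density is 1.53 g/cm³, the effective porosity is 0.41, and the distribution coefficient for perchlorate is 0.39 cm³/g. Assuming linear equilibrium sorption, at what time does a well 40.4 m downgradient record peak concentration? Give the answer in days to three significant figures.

Retardation factor R = 1 + ρ_b·K_d/n = 1 + 1.53 × 0.39/0.41 = 2.455.
Sorption retards both mechanisms: v_R = v/R = 0.1405 m/day, D_R = D/R = 0.01018 m²/day.
Peak time from v_R²t² + 2D_R t − x² = 0: t = (√(D_R² + v_R²x²) − D_R)/v_R².
√(D_R² + v_R²x²) = √(0.01018² + 0.1405² × 40.4²) = 5.676; v_R² = 0.01974.
t = (5.676 − 0.01018)/0.01974 = 287 days.

287 days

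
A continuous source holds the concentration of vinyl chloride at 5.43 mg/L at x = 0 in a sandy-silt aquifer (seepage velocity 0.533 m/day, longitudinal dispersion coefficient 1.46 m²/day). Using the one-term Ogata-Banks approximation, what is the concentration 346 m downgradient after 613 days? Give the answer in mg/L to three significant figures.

1.76 mg/L

For a continuous step input, C/C₀ ≈ ½·erfc((x−vt)/(2√(Dt))).
vt = 0.533 × 613 = 326.729 m and 2√(Dt) = 2√(1.46 × 613) = 59.83 m.
Argument (x−vt)/(2√(Dt)) = (346 − 326.729)/59.83 = 0.3221; ½·erfc(0.3221) = 0.3244.
C = 5.43 × 0.3244 = 1.76 mg/L.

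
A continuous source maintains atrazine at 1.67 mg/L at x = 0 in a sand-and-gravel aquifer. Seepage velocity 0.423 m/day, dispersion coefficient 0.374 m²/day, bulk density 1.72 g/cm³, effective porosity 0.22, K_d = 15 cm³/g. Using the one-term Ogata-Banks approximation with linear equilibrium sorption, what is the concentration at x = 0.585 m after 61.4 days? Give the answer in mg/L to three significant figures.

Retardation factor R = 1 + ρ_b·K_d/n = 1 + 1.72 × 15/0.22 = 118.3.
Sorption retards both mechanisms: v_R = v/R = 0.003576 m/day, D_R = D/R = 0.003161 m²/day.
v_R·t = 0.003576 × 61.4 = 0.2195664 m; 2√(D_R t) = 0.8811 m; argument = (0.585 − 0.2195664)/0.8811 = 0.4147.
C = C₀ × ½·erfc(0.4147) = 1.67 × 0.2788 = 0.466 mg/L.

0.466 mg/L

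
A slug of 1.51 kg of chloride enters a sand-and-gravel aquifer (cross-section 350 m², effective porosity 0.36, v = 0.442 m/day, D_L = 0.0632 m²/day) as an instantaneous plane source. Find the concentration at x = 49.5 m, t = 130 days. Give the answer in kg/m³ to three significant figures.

For an instantaneous plane source, C(x,t) = M/(n_e·A·√(4πDt)) · exp(−(x−vt)²/(4Dt)), with n_e·A the pore (flow) area.
Plume center vt = 0.442 × 130 = 57.46 m, so the well at 49.5 m is 7.96 m upgradient of the peak.
√(4πDt) = 10.16 m, giving peak height M/(n_e·A·√(4πDt)) = 1.51/(0.36 × 350 × 10.16) = 0.001180 kg/m³.
(x−vt)²/(4Dt) = (-7.96)²/(4 × 0.0632 × 130) = 1.928; exp(−1.928) = 0.1454.
C = 0.001180 × 0.1454 = 0.000172 kg/m³.

0.000172 kg/m³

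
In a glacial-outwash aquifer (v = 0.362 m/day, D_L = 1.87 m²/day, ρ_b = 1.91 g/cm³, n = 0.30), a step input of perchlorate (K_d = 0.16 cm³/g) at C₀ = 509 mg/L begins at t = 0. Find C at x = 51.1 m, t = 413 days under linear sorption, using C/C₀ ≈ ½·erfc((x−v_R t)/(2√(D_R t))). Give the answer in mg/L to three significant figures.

406 mg/L

Retardation factor R = 1 + ρ_b·K_d/n = 1 + 1.91 × 0.16/0.30 = 2.019.
Sorption retards both mechanisms: v_R = v/R = 0.1793 m/day, D_R = D/R = 0.9262 m²/day.
v_R·t = 0.1793 × 413 = 74.0509 m; 2√(D_R t) = 39.12 m; argument = (51.1 − 74.0509)/39.12 = -0.5867.
C = C₀ × ½·erfc(-0.5867) = 509 × 0.7967 = 406 mg/L.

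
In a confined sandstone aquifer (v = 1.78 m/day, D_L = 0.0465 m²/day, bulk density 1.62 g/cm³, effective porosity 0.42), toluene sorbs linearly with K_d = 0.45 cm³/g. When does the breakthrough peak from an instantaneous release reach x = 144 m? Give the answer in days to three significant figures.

Retardation factor R = 1 + ρ_b·K_d/n = 1 + 1.62 × 0.45/0.42 = 2.736.
Sorption retards both mechanisms: v_R = v/R = 0.6506 m/day, D_R = D/R = 0.01700 m²/day.
Peak time from v_R²t² + 2D_R t − x² = 0: t = (√(D_R² + v_R²x²) − D_R)/v_R².
√(D_R² + v_R²x²) = √(0.01700² + 0.6506² × 144²) = 93.69; v_R² = 0.4233.
t = (93.69 − 0.01700)/0.4233 = 221 days.

221 days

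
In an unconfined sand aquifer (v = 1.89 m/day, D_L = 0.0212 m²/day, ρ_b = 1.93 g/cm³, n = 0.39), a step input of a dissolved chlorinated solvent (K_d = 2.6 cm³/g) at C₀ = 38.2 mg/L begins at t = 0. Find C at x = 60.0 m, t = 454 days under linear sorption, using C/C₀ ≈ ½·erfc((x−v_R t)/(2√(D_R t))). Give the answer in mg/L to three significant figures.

36.1 mg/L

Retardation factor R = 1 + ρ_b·K_d/n = 1 + 1.93 × 2.6/0.39 = 13.87.
Sorption retards both mechanisms: v_R = v/R = 0.1363 m/day, D_R = D/R = 0.001528 m²/day.
v_R·t = 0.1363 × 454 = 61.8802 m; 2√(D_R t) = 1.666 m; argument = (60.0 − 61.8802)/1.666 = -1.129.
C = C₀ × ½·erfc(-1.129) = 38.2 × 0.9448 = 36.1 mg/L.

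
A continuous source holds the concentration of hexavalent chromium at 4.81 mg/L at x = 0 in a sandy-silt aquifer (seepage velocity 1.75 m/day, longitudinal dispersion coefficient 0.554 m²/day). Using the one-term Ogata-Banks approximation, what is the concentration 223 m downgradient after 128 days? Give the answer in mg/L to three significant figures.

For a continuous step input, C/C₀ ≈ ½·erfc((x−vt)/(2√(Dt))).
vt = 1.75 × 128 = 224 m and 2√(Dt) = 2√(0.554 × 128) = 16.84 m.
Argument (x−vt)/(2√(Dt)) = (223 − 224)/16.84 = -0.05938; ½·erfc(-0.05938) = 0.5335.
C = 4.81 × 0.5335 = 2.57 mg/L.

2.57 mg/L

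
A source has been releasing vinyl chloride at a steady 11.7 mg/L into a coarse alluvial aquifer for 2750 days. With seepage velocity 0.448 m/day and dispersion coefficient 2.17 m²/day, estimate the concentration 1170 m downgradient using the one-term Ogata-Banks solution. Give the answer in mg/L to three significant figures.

8.36 mg/L

For a continuous step input, C/C₀ ≈ ½·erfc((x−vt)/(2√(Dt))).
vt = 0.448 × 2750 = 1232 m and 2√(Dt) = 2√(2.17 × 2750) = 154.5 m.
Argument (x−vt)/(2√(Dt)) = (1170 − 1232)/154.5 = -0.4013; ½·erfc(-0.4013) = 0.7148.
C = 11.7 × 0.7148 = 8.36 mg/L.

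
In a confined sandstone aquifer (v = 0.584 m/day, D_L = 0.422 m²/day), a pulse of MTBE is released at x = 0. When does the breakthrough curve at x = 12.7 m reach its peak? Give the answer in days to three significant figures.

For the 1D instantaneous-source solution, setting ∂C/∂t = 0 at fixed x gives v²t² + 2Dt − x² = 0, so t = (√(D² + v²x²) − D)/v².
√(D² + v²x²) = √(0.422² + 0.584² × 12.7²) = 7.429; v² = 0.341056.
t = (7.429 − 0.422)/0.341056 = 20.5 days (vs. the pure-advection estimate x/v = 21.7 d).

20.5 days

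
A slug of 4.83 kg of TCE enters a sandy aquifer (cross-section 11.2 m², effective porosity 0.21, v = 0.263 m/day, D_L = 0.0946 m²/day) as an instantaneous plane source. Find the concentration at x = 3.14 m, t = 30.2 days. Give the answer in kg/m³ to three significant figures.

For an instantaneous plane source, C(x,t) = M/(n_e·A·√(4πDt)) · exp(−(x−vt)²/(4Dt)), with n_e·A the pore (flow) area.
Plume center vt = 0.263 × 30.2 = 7.9426 m, so the well at 3.14 m is 4.8026 m upgradient of the peak.
√(4πDt) = 5.992 m, giving peak height M/(n_e·A·√(4πDt)) = 4.83/(0.21 × 11.2 × 5.992) = 0.3427 kg/m³.
(x−vt)²/(4Dt) = (-4.8026)²/(4 × 0.0946 × 30.2) = 2.018; exp(−2.018) = 0.1329.
C = 0.3427 × 0.1329 = 0.0455 kg/m³.

0.0455 kg/m³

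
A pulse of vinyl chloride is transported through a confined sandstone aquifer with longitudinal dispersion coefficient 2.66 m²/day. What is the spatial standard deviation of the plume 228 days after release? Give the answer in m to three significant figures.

Dispersive spreading gives a Gaussian with σ² = 2Dt; advection only shifts the center.
σ = √(2 × 2.66 × 228) = 34.8 m.

34.8 m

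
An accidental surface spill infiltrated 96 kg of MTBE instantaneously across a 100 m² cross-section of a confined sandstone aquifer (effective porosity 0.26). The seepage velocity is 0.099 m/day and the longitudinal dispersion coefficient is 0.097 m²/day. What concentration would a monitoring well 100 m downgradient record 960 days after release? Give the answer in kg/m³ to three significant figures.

0.101 kg/m³

For an instantaneous plane source, C(x,t) = M/(n_e·A·√(4πDt)) · exp(−(x−vt)²/(4Dt)), with n_e·A the pore (flow) area.
Plume center vt = 0.099 × 960 = 95.04 m, so the well at 100 m is 4.96 m downgradient of the peak.
√(4πDt) = 34.21 m, giving peak height M/(n_e·A·√(4πDt)) = 96/(0.26 × 100 × 34.21) = 0.1079 kg/m³.
(x−vt)²/(4Dt) = (4.96)²/(4 × 0.097 × 960) = 0.06605; exp(−0.06605) = 0.9361.
C = 0.1079 × 0.9361 = 0.101 kg/m³.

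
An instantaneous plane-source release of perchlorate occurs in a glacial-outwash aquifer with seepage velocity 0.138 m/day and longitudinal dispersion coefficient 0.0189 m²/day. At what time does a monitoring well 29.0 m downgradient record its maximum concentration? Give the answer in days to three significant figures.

For the 1D instantaneous-source solution, setting ∂C/∂t = 0 at fixed x gives v²t² + 2Dt − x² = 0, so t = (√(D² + v²x²) − D)/v².
√(D² + v²x²) = √(0.0189² + 0.138² × 29.0²) = 4.002; v² = 0.019044.
t = (4.002 − 0.0189)/0.019044 = 209 days (vs. the pure-advection estimate x/v = 210 d).

209 days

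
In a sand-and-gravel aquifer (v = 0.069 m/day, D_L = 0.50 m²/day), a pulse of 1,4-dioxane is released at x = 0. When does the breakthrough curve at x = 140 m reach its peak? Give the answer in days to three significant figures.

For the 1D instantaneous-source solution, setting ∂C/∂t = 0 at fixed x gives v²t² + 2Dt − x² = 0, so t = (√(D² + v²x²) − D)/v².
√(D² + v²x²) = √(0.50² + 0.069² × 140²) = 9.673; v² = 0.004761.
t = (9.673 − 0.50)/0.004761 = 1930 days (vs. the pure-advection estimate x/v = 2030 d).

1930 days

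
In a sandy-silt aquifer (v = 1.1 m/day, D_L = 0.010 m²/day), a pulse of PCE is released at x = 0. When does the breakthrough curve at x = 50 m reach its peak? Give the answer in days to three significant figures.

For the 1D instantaneous-source solution, setting ∂C/∂t = 0 at fixed x gives v²t² + 2Dt − x² = 0, so t = (√(D² + v²x²) − D)/v².
√(D² + v²x²) = √(0.010² + 1.1² × 50²) = 55.00; v² = 1.21.
t = (55.00 − 0.010)/1.21 = 45.4 days (vs. the pure-advection estimate x/v = 45.5 d).

45.4 days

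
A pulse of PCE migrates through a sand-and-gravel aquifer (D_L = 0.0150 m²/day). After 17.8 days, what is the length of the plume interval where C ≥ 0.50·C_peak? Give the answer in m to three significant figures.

1.72 m

The plume is Gaussian with σ = √(2Dt) = √(2 × 0.0150 × 17.8) = 0.7308 m.
C/C_peak = exp(−Δx²/(2σ²)) = 0.50 ⇒ Δx = σ·√(−2 ln 0.50) = 0.7308 × 1.177 = 0.8602 m.
Width = 2Δx = 1.72 m.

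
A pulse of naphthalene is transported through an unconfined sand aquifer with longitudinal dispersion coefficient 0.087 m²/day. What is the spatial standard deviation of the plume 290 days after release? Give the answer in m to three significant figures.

7.10 m

Dispersive spreading gives a Gaussian with σ² = 2Dt; advection only shifts the center.
σ = √(2 × 0.087 × 290) = 7.10 m.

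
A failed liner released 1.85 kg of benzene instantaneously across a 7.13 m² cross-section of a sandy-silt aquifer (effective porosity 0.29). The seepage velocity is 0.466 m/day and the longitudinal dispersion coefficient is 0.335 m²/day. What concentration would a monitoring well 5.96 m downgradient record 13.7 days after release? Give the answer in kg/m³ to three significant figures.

0.117 kg/m³

For an instantaneous plane source, C(x,t) = M/(n_e·A·√(4πDt)) · exp(−(x−vt)²/(4Dt)), with n_e·A the pore (flow) area.
Plume center vt = 0.466 × 13.7 = 6.3842 m, so the well at 5.96 m is 0.4242 m upgradient of the peak.
√(4πDt) = 7.594 m, giving peak height M/(n_e·A·√(4πDt)) = 1.85/(0.29 × 7.13 × 7.594) = 0.1178 kg/m³.
(x−vt)²/(4Dt) = (-0.4242)²/(4 × 0.335 × 13.7) = 0.009802; exp(−0.009802) = 0.9902.
C = 0.1178 × 0.9902 = 0.117 kg/m³.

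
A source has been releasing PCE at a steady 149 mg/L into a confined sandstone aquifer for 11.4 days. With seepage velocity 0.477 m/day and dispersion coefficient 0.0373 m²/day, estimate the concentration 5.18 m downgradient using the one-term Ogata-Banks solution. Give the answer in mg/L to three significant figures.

For a continuous step input, C/C₀ ≈ ½·erfc((x−vt)/(2√(Dt))).
vt = 0.477 × 11.4 = 5.4378 m and 2√(Dt) = 2√(0.0373 × 11.4) = 1.304 m.
Argument (x−vt)/(2√(Dt)) = (5.18 − 5.4378)/1.304 = -0.1977; ½·erfc(-0.1977) = 0.6101.
C = 149 × 0.6101 = 90.9 mg/L.

90.9 mg/L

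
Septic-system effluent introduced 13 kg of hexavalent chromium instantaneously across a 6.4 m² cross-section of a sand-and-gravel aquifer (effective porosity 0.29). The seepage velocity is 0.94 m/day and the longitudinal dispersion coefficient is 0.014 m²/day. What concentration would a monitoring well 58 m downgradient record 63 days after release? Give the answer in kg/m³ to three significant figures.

1.38 kg/m³

For an instantaneous plane source, C(x,t) = M/(n_e·A·√(4πDt)) · exp(−(x−vt)²/(4Dt)), with n_e·A the pore (flow) area.
Plume center vt = 0.94 × 63 = 59.22 m, so the well at 58 m is 1.22 m upgradient of the peak.
√(4πDt) = 3.329 m, giving peak height M/(n_e·A·√(4πDt)) = 13/(0.29 × 6.4 × 3.329) = 2.104 kg/m³.
(x−vt)²/(4Dt) = (-1.22)²/(4 × 0.014 × 63) = 0.4219; exp(−0.4219) = 0.6558.
C = 2.104 × 0.6558 = 1.38 kg/m³.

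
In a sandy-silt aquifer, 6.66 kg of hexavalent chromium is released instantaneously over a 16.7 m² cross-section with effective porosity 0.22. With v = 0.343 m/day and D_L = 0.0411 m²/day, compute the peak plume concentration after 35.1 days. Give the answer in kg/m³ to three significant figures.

0.426 kg/m³

The peak of an instantaneous 1D plume sits at x = vt; there the Gaussian factor is 1 and C_max = M/(n_e·A·√(4πDt)), where n_e·A is the pore area the mass is dissolved in.
√(4πDt) = √(4π × 0.0411 × 35.1) = 4.258 m, so C_max = 6.66/(0.22 × 16.7 × 4.258) = 0.426 kg/m³.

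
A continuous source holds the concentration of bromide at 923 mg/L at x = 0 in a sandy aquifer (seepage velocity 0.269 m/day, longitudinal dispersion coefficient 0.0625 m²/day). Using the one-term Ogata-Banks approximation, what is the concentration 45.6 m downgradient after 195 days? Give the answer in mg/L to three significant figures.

For a continuous step input, C/C₀ ≈ ½·erfc((x−vt)/(2√(Dt))).
vt = 0.269 × 195 = 52.455 m and 2√(Dt) = 2√(0.0625 × 195) = 6.982 m.
Argument (x−vt)/(2√(Dt)) = (45.6 − 52.455)/6.982 = -0.9818; ½·erfc(-0.9818) = 0.9175.
C = 923 × 0.9175 = 847 mg/L.

847 mg/L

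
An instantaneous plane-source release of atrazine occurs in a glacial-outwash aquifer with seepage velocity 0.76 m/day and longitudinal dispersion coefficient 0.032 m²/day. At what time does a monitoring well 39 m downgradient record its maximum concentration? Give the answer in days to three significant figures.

For the 1D instantaneous-source solution, setting ∂C/∂t = 0 at fixed x gives v²t² + 2Dt − x² = 0, so t = (√(D² + v²x²) − D)/v².
√(D² + v²x²) = √(0.032² + 0.76² × 39²) = 29.64; v² = 0.5776.
t = (29.64 − 0.032)/0.5776 = 51.3 days (vs. the pure-advection estimate x/v = 51.3 d).

51.3 days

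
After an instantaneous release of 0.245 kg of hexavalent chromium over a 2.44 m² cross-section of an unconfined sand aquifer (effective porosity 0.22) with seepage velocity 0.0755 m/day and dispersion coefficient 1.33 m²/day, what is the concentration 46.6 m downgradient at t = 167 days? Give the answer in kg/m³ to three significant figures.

For an instantaneous plane source, C(x,t) = M/(n_e·A·√(4πDt)) · exp(−(x−vt)²/(4Dt)), with n_e·A the pore (flow) area.
Plume center vt = 0.0755 × 167 = 12.6085 m, so the well at 46.6 m is 33.9915 m downgradient of the peak.
√(4πDt) = 52.83 m, giving peak height M/(n_e·A·√(4πDt)) = 0.245/(0.22 × 2.44 × 52.83) = 0.008639 kg/m³.
(x−vt)²/(4Dt) = (33.9915)²/(4 × 1.33 × 167) = 1.301; exp(−1.301) = 0.2723.
C = 0.008639 × 0.2723 = 0.00235 kg/m³.

0.00235 kg/m³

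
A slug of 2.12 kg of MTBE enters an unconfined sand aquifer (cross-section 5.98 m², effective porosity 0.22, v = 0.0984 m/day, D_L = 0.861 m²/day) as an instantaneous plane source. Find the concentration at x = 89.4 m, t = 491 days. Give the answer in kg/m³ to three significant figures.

0.00815 kg/m³

For an instantaneous plane source, C(x,t) = M/(n_e·A·√(4πDt)) · exp(−(x−vt)²/(4Dt)), with n_e·A the pore (flow) area.
Plume center vt = 0.0984 × 491 = 48.3144 m, so the well at 89.4 m is 41.0856 m downgradient of the peak.
√(4πDt) = 72.89 m, giving peak height M/(n_e·A·√(4πDt)) = 2.12/(0.22 × 5.98 × 72.89) = 0.02211 kg/m³.
(x−vt)²/(4Dt) = (41.0856)²/(4 × 0.861 × 491) = 0.9982; exp(−0.9982) = 0.3685.
C = 0.02211 × 0.3685 = 0.00815 kg/m³.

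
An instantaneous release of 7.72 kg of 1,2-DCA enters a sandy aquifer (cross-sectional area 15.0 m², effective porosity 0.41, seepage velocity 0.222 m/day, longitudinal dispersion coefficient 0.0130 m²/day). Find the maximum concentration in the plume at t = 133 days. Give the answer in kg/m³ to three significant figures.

The peak of an instantaneous 1D plume sits at x = vt; there the Gaussian factor is 1 and C_max = M/(n_e·A·√(4πDt)), where n_e·A is the pore area the mass is dissolved in.
√(4πDt) = √(4π × 0.0130 × 133) = 4.661 m, so C_max = 7.72/(0.41 × 15.0 × 4.661) = 0.269 kg/m³.

0.269 kg/m³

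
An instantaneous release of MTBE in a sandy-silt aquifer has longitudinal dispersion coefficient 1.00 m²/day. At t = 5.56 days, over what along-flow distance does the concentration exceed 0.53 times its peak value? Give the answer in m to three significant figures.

7.52 m

The plume is Gaussian with σ = √(2Dt) = √(2 × 1.00 × 5.56) = 3.335 m.
C/C_peak = exp(−Δx²/(2σ²)) = 0.53 ⇒ Δx = σ·√(−2 ln 0.53) = 3.335 × 1.127 = 3.759 m.
Width = 2Δx = 7.52 m.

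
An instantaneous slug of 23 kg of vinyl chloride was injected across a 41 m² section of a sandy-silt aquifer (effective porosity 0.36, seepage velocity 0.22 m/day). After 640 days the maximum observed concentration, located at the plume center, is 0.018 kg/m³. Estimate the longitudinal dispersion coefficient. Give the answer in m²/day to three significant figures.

At the plume center C_max = M/(n_e·A·√(4πDt)), so D = M²/(4πt·(n_e·A·C_max)²).
n_e·A·C_max = 0.36 × 41 × 0.018 = 0.2657 kg/m.
D = 23²/(4π × 640 × 0.2657²) = 0.932 m²/day.

0.932 m²/day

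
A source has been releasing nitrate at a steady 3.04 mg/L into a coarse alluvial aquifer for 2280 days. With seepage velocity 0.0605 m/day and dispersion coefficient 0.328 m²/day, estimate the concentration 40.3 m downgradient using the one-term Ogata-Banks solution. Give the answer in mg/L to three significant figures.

For a continuous step input, C/C₀ ≈ ½·erfc((x−vt)/(2√(Dt))).
vt = 0.0605 × 2280 = 137.94 m and 2√(Dt) = 2√(0.328 × 2280) = 54.69 m.
Argument (x−vt)/(2√(Dt)) = (40.3 − 137.94)/54.69 = -1.785; ½·erfc(-1.785) = 0.9942.
C = 3.04 × 0.9942 = 3.02 mg/L.

3.02 mg/L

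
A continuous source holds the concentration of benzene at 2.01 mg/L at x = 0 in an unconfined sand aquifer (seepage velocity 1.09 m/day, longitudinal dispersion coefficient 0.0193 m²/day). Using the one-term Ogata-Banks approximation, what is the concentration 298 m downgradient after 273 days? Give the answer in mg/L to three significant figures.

0.899 mg/L

For a continuous step input, C/C₀ ≈ ½·erfc((x−vt)/(2√(Dt))).
vt = 1.09 × 273 = 297.57 m and 2√(Dt) = 2√(0.0193 × 273) = 4.591 m.
Argument (x−vt)/(2√(Dt)) = (298 − 297.57)/4.591 = 0.09366; ½·erfc(0.09366) = 0.4473.
C = 2.01 × 0.4473 = 0.899 mg/L.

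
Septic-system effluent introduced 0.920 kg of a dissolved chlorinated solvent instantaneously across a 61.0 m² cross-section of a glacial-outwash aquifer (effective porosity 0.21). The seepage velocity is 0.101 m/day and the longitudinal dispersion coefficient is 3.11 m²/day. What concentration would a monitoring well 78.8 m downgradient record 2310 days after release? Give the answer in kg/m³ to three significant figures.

0.000104 kg/m³

For an instantaneous plane source, C(x,t) = M/(n_e·A·√(4πDt)) · exp(−(x−vt)²/(4Dt)), with n_e·A the pore (flow) area.
Plume center vt = 0.101 × 2310 = 233.31 m, so the well at 78.8 m is 154.51 m upgradient of the peak.
√(4πDt) = 300.5 m, giving peak height M/(n_e·A·√(4πDt)) = 0.920/(0.21 × 61.0 × 300.5) = 0.0002390 kg/m³.
(x−vt)²/(4Dt) = (-154.51)²/(4 × 3.11 × 2310) = 0.8308; exp(−0.8308) = 0.4357.
C = 0.0002390 × 0.4357 = 0.000104 kg/m³.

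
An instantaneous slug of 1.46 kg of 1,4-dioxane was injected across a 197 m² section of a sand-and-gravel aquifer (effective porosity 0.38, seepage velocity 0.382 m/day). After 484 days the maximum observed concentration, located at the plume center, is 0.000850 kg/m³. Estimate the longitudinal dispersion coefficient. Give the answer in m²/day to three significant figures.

0.0866 m²/day

At the plume center C_max = M/(n_e·A·√(4πDt)), so D = M²/(4πt·(n_e·A·C_max)²).
n_e·A·C_max = 0.38 × 197 × 0.000850 = 0.06363 kg/m.
D = 1.46²/(4π × 484 × 0.06363²) = 0.0866 m²/day.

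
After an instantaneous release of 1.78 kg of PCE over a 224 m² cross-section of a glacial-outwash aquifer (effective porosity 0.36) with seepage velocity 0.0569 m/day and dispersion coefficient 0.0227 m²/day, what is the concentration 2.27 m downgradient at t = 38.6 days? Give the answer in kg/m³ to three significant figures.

0.00664 kg/m³

For an instantaneous plane source, C(x,t) = M/(n_e·A·√(4πDt)) · exp(−(x−vt)²/(4Dt)), with n_e·A the pore (flow) area.
Plume center vt = 0.0569 × 38.6 = 2.19634 m, so the well at 2.27 m is 0.07366 m downgradient of the peak.
√(4πDt) = 3.318 m, giving peak height M/(n_e·A·√(4πDt)) = 1.78/(0.36 × 224 × 3.318) = 0.006653 kg/m³.
(x−vt)²/(4Dt) = (0.07366)²/(4 × 0.0227 × 38.6) = 0.001548; exp(−0.001548) = 0.9985.
C = 0.006653 × 0.9985 = 0.00664 kg/m³.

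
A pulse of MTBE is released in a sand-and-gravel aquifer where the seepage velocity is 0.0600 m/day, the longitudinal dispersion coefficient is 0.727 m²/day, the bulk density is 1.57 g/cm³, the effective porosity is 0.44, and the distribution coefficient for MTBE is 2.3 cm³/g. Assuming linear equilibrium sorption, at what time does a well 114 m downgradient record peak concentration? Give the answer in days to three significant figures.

15700 days

Retardation factor R = 1 + ρ_b·K_d/n = 1 + 1.57 × 2.3/0.44 = 9.207.
Sorption retards both mechanisms: v_R = v/R = 0.006517 m/day, D_R = D/R = 0.07896 m²/day.
Peak time from v_R²t² + 2D_R t − x² = 0: t = (√(D_R² + v_R²x²) − D_R)/v_R².
√(D_R² + v_R²x²) = √(0.07896² + 0.006517² × 114²) = 0.7471; v_R² = 4.247e-05.
t = (0.7471 − 0.07896)/4.247e-05 = 15700 days.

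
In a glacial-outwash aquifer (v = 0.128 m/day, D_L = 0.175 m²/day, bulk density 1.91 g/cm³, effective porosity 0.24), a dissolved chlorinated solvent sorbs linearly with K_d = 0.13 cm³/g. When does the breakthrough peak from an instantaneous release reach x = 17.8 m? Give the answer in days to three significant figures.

262 days

Retardation factor R = 1 + ρ_b·K_d/n = 1 + 1.91 × 0.13/0.24 = 2.035.
Sorption retards both mechanisms: v_R = v/R = 0.06290 m/day, D_R = D/R = 0.08600 m²/day.
Peak time from v_R²t² + 2D_R t − x² = 0: t = (√(D_R² + v_R²x²) − D_R)/v_R².
√(D_R² + v_R²x²) = √(0.08600² + 0.06290² × 17.8²) = 1.123; v_R² = 0.003956.
t = (1.123 − 0.08600)/0.003956 = 262 days.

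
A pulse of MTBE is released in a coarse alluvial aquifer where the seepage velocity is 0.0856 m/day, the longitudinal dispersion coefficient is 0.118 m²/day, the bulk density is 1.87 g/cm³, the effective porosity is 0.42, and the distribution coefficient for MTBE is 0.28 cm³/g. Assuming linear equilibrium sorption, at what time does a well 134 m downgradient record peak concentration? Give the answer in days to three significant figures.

Retardation factor R = 1 + ρ_b·K_d/n = 1 + 1.87 × 0.28/0.42 = 2.247.
Sorption retards both mechanisms: v_R = v/R = 0.03810 m/day, D_R = D/R = 0.05251 m²/day.
Peak time from v_R²t² + 2D_R t − x² = 0: t = (√(D_R² + v_R²x²) − D_R)/v_R².
√(D_R² + v_R²x²) = √(0.05251² + 0.03810² × 134²) = 5.106; v_R² = 0.001452.
t = (5.106 − 0.05251)/0.001452 = 3480 days.

3480 days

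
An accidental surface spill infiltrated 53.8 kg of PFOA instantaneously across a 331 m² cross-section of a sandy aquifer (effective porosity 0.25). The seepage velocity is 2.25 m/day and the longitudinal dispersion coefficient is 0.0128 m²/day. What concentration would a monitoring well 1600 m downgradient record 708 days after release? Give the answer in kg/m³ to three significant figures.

0.0158 kg/m³

For an instantaneous plane source, C(x,t) = M/(n_e·A·√(4πDt)) · exp(−(x−vt)²/(4Dt)), with n_e·A the pore (flow) area.
Plume center vt = 2.25 × 708 = 1593 m, so the well at 1600 m is 7 m downgradient of the peak.
√(4πDt) = 10.67 m, giving peak height M/(n_e·A·√(4πDt)) = 53.8/(0.25 × 331 × 10.67) = 0.06093 kg/m³.
(x−vt)²/(4Dt) = (7)²/(4 × 0.0128 × 708) = 1.352; exp(−1.352) = 0.2587.
C = 0.06093 × 0.2587 = 0.0158 kg/m³.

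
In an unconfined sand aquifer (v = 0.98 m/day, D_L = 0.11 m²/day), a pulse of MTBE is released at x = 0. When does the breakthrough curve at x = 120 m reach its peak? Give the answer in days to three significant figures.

122 days

For the 1D instantaneous-source solution, setting ∂C/∂t = 0 at fixed x gives v²t² + 2Dt − x² = 0, so t = (√(D² + v²x²) − D)/v².
√(D² + v²x²) = √(0.11² + 0.98² × 120²) = 117.6; v² = 0.9604.
t = (117.6 − 0.11)/0.9604 = 122 days (vs. the pure-advection estimate x/v = 122 d).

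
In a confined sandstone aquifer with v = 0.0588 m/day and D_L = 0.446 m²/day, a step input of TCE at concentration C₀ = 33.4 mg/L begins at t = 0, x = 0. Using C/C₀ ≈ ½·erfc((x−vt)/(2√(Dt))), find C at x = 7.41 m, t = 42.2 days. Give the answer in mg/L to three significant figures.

7.04 mg/L

For a continuous step input, C/C₀ ≈ ½·erfc((x−vt)/(2√(Dt))).
vt = 0.0588 × 42.2 = 2.48136 m and 2√(Dt) = 2√(0.446 × 42.2) = 8.677 m.
Argument (x−vt)/(2√(Dt)) = (7.41 − 2.48136)/8.677 = 0.5680; ½·erfc(0.5680) = 0.2109.
C = 33.4 × 0.2109 = 7.04 mg/L.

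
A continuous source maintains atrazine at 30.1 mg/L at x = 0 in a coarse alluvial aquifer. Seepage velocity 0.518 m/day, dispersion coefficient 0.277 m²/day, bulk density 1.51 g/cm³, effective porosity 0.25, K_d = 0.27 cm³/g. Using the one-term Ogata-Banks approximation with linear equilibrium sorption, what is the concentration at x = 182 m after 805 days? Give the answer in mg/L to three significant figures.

Retardation factor R = 1 + ρ_b·K_d/n = 1 + 1.51 × 0.27/0.25 = 2.631.
Sorption retards both mechanisms: v_R = v/R = 0.1969 m/day, D_R = D/R = 0.1053 m²/day.
v_R·t = 0.1969 × 805 = 158.5045 m; 2√(D_R t) = 18.41 m; argument = (182 − 158.5045)/18.41 = 1.276.
C = C₀ × ½·erfc(1.276) = 30.1 × 0.03557 = 1.07 mg/L.

1.07 mg/L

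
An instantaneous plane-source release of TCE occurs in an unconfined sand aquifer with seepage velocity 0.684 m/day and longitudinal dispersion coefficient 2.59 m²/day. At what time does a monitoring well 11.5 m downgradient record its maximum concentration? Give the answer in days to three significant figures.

12.2 days

For the 1D instantaneous-source solution, setting ∂C/∂t = 0 at fixed x gives v²t² + 2Dt − x² = 0, so t = (√(D² + v²x²) − D)/v².
√(D² + v²x²) = √(2.59² + 0.684² × 11.5²) = 8.281; v² = 0.467856.
t = (8.281 − 2.59)/0.467856 = 12.2 days (vs. the pure-advection estimate x/v = 16.8 d).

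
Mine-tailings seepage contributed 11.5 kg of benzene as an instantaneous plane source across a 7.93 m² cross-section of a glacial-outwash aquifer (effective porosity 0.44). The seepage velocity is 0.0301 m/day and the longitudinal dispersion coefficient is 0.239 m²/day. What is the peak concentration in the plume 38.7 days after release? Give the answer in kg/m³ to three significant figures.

0.306 kg/m³

The peak of an instantaneous 1D plume sits at x = vt; there the Gaussian factor is 1 and C_max = M/(n_e·A·√(4πDt)), where n_e·A is the pore area the mass is dissolved in.
√(4πDt) = √(4π × 0.239 × 38.7) = 10.78 m, so C_max = 11.5/(0.44 × 7.93 × 10.78) = 0.306 kg/m³.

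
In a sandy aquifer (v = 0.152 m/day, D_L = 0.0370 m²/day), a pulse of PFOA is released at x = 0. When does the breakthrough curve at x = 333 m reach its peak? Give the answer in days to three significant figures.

For the 1D instantaneous-source solution, setting ∂C/∂t = 0 at fixed x gives v²t² + 2Dt − x² = 0, so t = (√(D² + v²x²) − D)/v².
√(D² + v²x²) = √(0.0370² + 0.152² × 333²) = 50.62; v² = 0.023104.
t = (50.62 − 0.0370)/0.023104 = 2190 days (vs. the pure-advection estimate x/v = 2190 d).

2190 days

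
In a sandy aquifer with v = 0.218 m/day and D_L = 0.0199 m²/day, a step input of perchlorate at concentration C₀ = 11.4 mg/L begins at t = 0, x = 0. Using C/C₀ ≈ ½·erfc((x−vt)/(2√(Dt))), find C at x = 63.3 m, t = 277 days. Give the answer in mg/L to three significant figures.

2.17 mg/L

For a continuous step input, C/C₀ ≈ ½·erfc((x−vt)/(2√(Dt))).
vt = 0.218 × 277 = 60.386 m and 2√(Dt) = 2√(0.0199 × 277) = 4.696 m.
Argument (x−vt)/(2√(Dt)) = (63.3 − 60.386)/4.696 = 0.6205; ½·erfc(0.6205) = 0.1901.
C = 11.4 × 0.1901 = 2.17 mg/L.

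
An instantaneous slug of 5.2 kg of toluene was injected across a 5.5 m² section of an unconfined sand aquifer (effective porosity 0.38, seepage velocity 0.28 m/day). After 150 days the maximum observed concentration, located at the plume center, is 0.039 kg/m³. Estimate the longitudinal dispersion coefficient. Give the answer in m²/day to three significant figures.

2.16 m²/day

At the plume center C_max = M/(n_e·A·√(4πDt)), so D = M²/(4πt·(n_e·A·C_max)²).
n_e·A·C_max = 0.38 × 5.5 × 0.039 = 0.08151 kg/m.
D = 5.2²/(4π × 150 × 0.08151²) = 2.16 m²/day.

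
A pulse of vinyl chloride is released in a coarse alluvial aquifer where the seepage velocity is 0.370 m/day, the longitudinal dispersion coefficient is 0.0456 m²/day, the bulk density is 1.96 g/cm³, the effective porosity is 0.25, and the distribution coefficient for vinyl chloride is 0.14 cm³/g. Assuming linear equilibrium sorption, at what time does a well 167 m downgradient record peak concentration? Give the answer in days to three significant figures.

946 days

Retardation factor R = 1 + ρ_b·K_d/n = 1 + 1.96 × 0.14/0.25 = 2.098.
Sorption retards both mechanisms: v_R = v/R = 0.1764 m/day, D_R = D/R = 0.02173 m²/day.
Peak time from v_R²t² + 2D_R t − x² = 0: t = (√(D_R² + v_R²x²) − D_R)/v_R².
√(D_R² + v_R²x²) = √(0.02173² + 0.1764² × 167²) = 29.46; v_R² = 0.03112.
t = (29.46 − 0.02173)/0.03112 = 946 days.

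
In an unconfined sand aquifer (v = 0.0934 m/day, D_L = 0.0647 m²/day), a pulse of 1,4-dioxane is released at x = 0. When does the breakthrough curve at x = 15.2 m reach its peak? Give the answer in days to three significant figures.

For the 1D instantaneous-source solution, setting ∂C/∂t = 0 at fixed x gives v²t² + 2Dt − x² = 0, so t = (√(D² + v²x²) − D)/v².
√(D² + v²x²) = √(0.0647² + 0.0934² × 15.2²) = 1.421; v² = 0.00872356.
t = (1.421 − 0.0647)/0.00872356 = 155 days (vs. the pure-advection estimate x/v = 163 d).

155 days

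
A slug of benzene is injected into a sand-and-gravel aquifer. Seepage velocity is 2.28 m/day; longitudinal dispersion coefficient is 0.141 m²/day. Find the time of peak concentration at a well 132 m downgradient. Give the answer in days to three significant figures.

57.9 days

For the 1D instantaneous-source solution, setting ∂C/∂t = 0 at fixed x gives v²t² + 2Dt − x² = 0, so t = (√(D² + v²x²) − D)/v².
√(D² + v²x²) = √(0.141² + 2.28² × 132²) = 301.0; v² = 5.1984.
t = (301.0 − 0.141)/5.1984 = 57.9 days (vs. the pure-advection estimate x/v = 57.9 d).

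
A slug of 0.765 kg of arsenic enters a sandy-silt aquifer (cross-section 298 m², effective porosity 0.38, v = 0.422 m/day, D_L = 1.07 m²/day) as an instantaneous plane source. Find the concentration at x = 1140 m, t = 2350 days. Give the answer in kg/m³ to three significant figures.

4.27e-06 kg/m³

For an instantaneous plane source, C(x,t) = M/(n_e·A·√(4πDt)) · exp(−(x−vt)²/(4Dt)), with n_e·A the pore (flow) area.
Plume center vt = 0.422 × 2350 = 991.7 m, so the well at 1140 m is 148.3 m downgradient of the peak.
√(4πDt) = 177.8 m, giving peak height M/(n_e·A·√(4πDt)) = 0.765/(0.38 × 298 × 177.8) = 3.800e-05 kg/m³.
(x−vt)²/(4Dt) = (148.3)²/(4 × 1.07 × 2350) = 2.187; exp(−2.187) = 0.1123.
C = 3.800e-05 × 0.1123 = 4.27e-06 kg/m³.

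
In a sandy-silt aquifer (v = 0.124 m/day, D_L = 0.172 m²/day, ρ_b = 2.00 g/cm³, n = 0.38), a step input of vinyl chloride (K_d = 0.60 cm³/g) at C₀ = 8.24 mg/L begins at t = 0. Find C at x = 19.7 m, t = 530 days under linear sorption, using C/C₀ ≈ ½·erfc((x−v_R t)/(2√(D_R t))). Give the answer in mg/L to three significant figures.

Retardation factor R = 1 + ρ_b·K_d/n = 1 + 2.00 × 0.60/0.38 = 4.158.
Sorption retards both mechanisms: v_R = v/R = 0.02982 m/day, D_R = D/R = 0.04137 m²/day.
v_R·t = 0.02982 × 530 = 15.8046 m; 2√(D_R t) = 9.365 m; argument = (19.7 − 15.8046)/9.365 = 0.4160.
C = C₀ × ½·erfc(0.4160) = 8.24 × 0.2782 = 2.29 mg/L.

2.29 mg/L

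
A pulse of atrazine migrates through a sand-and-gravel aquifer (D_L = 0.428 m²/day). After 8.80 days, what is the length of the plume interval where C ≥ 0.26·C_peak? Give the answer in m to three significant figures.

The plume is Gaussian with σ = √(2Dt) = √(2 × 0.428 × 8.80) = 2.745 m.
C/C_peak = exp(−Δx²/(2σ²)) = 0.26 ⇒ Δx = σ·√(−2 ln 0.26) = 2.745 × 1.641 = 4.505 m.
Width = 2Δx = 9.01 m.

9.01 m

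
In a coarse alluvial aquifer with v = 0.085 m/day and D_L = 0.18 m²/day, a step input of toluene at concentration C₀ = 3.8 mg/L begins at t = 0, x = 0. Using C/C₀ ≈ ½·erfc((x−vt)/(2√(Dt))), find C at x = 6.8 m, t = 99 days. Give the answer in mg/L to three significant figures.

For a continuous step input, C/C₀ ≈ ½·erfc((x−vt)/(2√(Dt))).
vt = 0.085 × 99 = 8.415 m and 2√(Dt) = 2√(0.18 × 99) = 8.443 m.
Argument (x−vt)/(2√(Dt)) = (6.8 − 8.415)/8.443 = -0.1913; ½·erfc(-0.1913) = 0.6066.
C = 3.8 × 0.6066 = 2.31 mg/L.

2.31 mg/L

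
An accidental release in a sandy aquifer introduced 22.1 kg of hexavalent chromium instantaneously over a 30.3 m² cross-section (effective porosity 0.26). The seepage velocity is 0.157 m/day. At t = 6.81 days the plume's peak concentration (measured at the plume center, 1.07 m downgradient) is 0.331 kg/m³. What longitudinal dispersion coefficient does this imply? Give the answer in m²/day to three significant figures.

0.839 m²/day

At the plume center C_max = M/(n_e·A·√(4πDt)), so D = M²/(4πt·(n_e·A·C_max)²).
n_e·A·C_max = 0.26 × 30.3 × 0.331 = 2.608 kg/m.
D = 22.1²/(4π × 6.81 × 2.608²) = 0.839 m²/day.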